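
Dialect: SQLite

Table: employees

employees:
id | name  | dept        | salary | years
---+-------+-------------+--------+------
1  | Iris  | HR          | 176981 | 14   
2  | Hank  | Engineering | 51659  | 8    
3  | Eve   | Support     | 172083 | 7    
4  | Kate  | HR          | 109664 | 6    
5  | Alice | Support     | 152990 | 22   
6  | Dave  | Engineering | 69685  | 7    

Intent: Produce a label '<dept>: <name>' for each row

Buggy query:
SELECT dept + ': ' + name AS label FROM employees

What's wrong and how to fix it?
Bug: SQLite uses || for string concatenation; + coerces text to numbers (yielding 0)

Fix: Use the || operator for string concatenation

Corrected query:
SELECT dept || ': ' || name AS label FROM employees

Result:
label            
-----------------
HR: Iris         
Engineering: Hank
Support: Eve     
HR: Kate         
Support: Alice   
Engineering: Dave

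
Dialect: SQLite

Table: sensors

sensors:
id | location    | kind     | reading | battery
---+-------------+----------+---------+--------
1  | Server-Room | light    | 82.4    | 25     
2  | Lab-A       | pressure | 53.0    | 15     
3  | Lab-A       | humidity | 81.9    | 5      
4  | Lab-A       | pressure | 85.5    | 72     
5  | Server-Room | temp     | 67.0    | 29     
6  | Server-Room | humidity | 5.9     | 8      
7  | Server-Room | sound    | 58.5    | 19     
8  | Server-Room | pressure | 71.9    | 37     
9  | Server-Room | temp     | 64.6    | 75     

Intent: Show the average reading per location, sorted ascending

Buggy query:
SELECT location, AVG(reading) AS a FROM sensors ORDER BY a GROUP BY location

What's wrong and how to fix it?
Bug: GROUP BY must precede ORDER BY

Fix: Reorder: SELECT … FROM … GROUP BY … ORDER BY …

Corrected query:
SELECT location, AVG(reading) AS a FROM sensors GROUP BY location ORDER BY a

Result:
location    | a        
------------+----------
Server-Room | 58.383333
Lab-A       | 73.466667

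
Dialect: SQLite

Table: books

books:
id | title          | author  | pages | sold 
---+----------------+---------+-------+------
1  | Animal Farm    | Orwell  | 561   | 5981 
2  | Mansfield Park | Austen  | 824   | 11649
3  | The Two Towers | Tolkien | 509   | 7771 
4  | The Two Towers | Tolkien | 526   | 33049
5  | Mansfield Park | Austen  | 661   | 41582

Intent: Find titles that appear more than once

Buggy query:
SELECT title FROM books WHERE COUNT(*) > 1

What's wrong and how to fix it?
Bug: COUNT(*) is an aggregate and cannot be used in WHERE

Fix: Group first, then use HAVING for the count condition

Corrected query:
SELECT title FROM books GROUP BY title HAVING COUNT(*) > 1

Result:
title         
--------------
Mansfield Park
The Two Towers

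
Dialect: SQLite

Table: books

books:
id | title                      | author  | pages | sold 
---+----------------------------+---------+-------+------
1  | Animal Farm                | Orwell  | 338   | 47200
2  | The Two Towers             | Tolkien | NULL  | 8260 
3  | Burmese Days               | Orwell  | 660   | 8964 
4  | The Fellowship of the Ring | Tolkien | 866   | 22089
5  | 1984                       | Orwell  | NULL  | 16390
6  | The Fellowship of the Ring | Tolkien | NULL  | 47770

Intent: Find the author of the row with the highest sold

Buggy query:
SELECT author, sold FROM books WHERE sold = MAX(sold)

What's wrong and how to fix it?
Bug: MAX(sold) is an aggregate and cannot be used directly in WHERE

Fix: Wrap MAX in a scalar subquery so WHERE compares against a single value

Corrected query:
SELECT author, sold FROM books WHERE sold = (SELECT MAX(sold) FROM books)

Result:
author  | sold 
--------+------
Tolkien | 47770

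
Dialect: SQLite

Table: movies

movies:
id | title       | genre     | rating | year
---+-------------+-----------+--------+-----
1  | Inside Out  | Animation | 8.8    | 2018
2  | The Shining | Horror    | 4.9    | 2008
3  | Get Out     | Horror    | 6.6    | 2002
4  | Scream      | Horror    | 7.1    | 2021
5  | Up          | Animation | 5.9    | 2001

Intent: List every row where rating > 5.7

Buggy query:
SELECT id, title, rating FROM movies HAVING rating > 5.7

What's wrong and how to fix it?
Bug: HAVING filters the output of aggregation, but this query has no GROUP BY and no aggregate functions, so SQLite rejects it (HAVING clause on a non-aggregate query); the condition here is per row

Fix: Replace HAVING with WHERE since the condition applies to individual rows

Corrected query:
SELECT id, title, rating FROM movies WHERE rating > 5.7

Result:
id | title      | rating
---+------------+-------
1  | Inside Out | 8.8   
3  | Get Out    | 6.6   
4  | Scream     | 7.1   
5  | Up         | 5.9   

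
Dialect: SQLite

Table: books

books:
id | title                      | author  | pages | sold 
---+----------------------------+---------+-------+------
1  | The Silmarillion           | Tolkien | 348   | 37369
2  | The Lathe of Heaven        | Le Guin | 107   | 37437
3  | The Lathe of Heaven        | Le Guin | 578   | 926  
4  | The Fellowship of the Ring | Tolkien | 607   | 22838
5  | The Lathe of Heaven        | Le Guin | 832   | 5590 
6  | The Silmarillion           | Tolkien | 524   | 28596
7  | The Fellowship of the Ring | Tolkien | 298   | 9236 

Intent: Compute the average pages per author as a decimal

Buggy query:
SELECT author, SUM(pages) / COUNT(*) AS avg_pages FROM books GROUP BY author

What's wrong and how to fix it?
Bug: SUM(pages) and COUNT(*) are both integers; the division truncates the fractional part

Fix: Multiply by 1.0 (or CAST to REAL) to force floating-point division

Corrected query:
SELECT author, SUM(pages) * 1.0 / COUNT(*) AS avg_pages FROM books GROUP BY author

Result:
author  | avg_pages 
--------+-----------
Le Guin | 505.666667
Tolkien | 444.25    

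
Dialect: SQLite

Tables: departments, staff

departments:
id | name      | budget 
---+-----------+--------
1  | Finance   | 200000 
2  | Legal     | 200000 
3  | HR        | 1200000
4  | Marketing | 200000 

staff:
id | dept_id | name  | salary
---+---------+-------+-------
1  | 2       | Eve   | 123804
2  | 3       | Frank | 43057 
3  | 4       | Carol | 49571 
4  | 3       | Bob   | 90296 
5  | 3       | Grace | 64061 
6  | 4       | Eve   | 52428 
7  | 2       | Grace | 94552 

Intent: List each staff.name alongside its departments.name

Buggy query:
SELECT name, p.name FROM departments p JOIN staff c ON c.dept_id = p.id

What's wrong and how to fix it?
Bug: Both tables have a 'name' column; the unqualified reference is ambiguous

Fix: Qualify the column with its table alias (c.name)

Corrected query:
SELECT c.name, p.name FROM departments p JOIN staff c ON c.dept_id = p.id

Result:
name  | name     
------+----------
Eve   | Legal    
Frank | HR       
Carol | Marketing
Bob   | HR       
Grace | HR       
Eve   | Marketing
Grace | Legal    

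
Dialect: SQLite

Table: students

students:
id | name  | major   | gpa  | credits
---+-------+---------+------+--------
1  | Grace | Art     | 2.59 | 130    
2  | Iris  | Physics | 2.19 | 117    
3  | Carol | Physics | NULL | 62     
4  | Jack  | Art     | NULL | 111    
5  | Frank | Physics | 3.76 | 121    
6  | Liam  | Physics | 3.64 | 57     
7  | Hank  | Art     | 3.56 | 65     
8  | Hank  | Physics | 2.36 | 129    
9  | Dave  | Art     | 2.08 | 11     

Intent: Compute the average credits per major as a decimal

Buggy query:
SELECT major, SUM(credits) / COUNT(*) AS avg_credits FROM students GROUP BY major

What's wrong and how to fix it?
Bug: Both operands are integers, so '/' performs integer division and truncates

Fix: Cast one side to REAL so the division keeps the fractional part

Corrected query:
SELECT major, SUM(credits) * 1.0 / COUNT(*) AS avg_credits FROM students GROUP BY major

Result:
major   | avg_credits
--------+------------
Art     | 79.25      
Physics | 97.2       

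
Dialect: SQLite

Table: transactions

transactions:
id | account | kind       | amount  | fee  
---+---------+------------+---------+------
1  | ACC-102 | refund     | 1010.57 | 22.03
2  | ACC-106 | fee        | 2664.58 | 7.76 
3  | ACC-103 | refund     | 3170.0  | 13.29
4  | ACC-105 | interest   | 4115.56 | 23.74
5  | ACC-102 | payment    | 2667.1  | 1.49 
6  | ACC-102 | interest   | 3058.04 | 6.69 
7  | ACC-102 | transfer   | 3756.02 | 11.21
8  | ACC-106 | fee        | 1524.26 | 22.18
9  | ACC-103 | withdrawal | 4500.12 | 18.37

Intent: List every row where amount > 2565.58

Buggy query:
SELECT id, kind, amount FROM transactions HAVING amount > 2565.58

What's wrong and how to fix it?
Bug: HAVING filters the output of aggregation, but this query has no GROUP BY and no aggregate functions, so SQLite rejects it (HAVING clause on a non-aggregate query); the condition here is per row

Fix: Replace HAVING with WHERE since the condition applies to individual rows

Corrected query:
SELECT id, kind, amount FROM transactions WHERE amount > 2565.58

Result:
id | kind       | amount 
---+------------+--------
2  | fee        | 2664.58
3  | refund     | 3170   
4  | interest   | 4115.56
5  | payment    | 2667.1 
6  | interest   | 3058.04
7  | transfer   | 3756.02
9  | withdrawal | 4500.12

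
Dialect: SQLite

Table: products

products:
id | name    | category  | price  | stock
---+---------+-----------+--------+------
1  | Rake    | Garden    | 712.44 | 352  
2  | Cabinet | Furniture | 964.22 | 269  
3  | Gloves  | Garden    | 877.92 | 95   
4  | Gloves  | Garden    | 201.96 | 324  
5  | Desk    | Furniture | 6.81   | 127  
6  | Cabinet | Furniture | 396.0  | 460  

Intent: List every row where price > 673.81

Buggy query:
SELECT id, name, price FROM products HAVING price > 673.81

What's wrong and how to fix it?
Bug: This is a non-aggregate query (no GROUP BY, no aggregates), so in SQLite the HAVING clause is invalid here; a row-level condition belongs in WHERE

Fix: Replace HAVING with WHERE since the condition applies to individual rows

Corrected query:
SELECT id, name, price FROM products WHERE price > 673.81

Result:
id | name    | price 
---+---------+-------
1  | Rake    | 712.44
2  | Cabinet | 964.22
3  | Gloves  | 877.92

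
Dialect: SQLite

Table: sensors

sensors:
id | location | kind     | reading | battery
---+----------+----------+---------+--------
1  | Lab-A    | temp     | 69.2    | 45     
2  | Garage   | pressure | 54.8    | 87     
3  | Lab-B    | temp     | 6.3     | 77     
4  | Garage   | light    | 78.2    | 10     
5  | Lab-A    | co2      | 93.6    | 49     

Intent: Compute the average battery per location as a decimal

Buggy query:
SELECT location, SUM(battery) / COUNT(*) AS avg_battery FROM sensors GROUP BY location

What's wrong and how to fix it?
Bug: SUM(battery) and COUNT(*) are both integers; the division truncates the fractional part

Fix: Cast one side to REAL so the division keeps the fractional part

Corrected query:
SELECT location, SUM(battery) * 1.0 / COUNT(*) AS avg_battery FROM sensors GROUP BY location

Result:
location | avg_battery
---------+------------
Garage   | 48.5       
Lab-A    | 47         
Lab-B    | 77         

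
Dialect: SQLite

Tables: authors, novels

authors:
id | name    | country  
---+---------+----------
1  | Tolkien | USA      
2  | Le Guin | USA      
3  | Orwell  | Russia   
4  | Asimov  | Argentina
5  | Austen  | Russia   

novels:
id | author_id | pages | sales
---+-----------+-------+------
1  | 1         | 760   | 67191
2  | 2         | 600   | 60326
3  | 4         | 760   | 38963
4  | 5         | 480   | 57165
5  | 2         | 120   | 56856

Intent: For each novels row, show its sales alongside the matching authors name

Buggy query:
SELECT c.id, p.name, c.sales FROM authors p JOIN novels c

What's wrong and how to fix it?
Bug: JOIN with no ON clause produces a cartesian product; every novels row pairs with every authors row

Fix: Specify the join condition linking the foreign key to the parent id

Corrected query:
SELECT c.id, p.name, c.sales FROM authors p JOIN novels c ON c.author_id = p.id

Result:
id | name    | sales
---+---------+------
1  | Tolkien | 67191
2  | Le Guin | 60326
3  | Asimov  | 38963
4  | Austen  | 57165
5  | Le Guin | 56856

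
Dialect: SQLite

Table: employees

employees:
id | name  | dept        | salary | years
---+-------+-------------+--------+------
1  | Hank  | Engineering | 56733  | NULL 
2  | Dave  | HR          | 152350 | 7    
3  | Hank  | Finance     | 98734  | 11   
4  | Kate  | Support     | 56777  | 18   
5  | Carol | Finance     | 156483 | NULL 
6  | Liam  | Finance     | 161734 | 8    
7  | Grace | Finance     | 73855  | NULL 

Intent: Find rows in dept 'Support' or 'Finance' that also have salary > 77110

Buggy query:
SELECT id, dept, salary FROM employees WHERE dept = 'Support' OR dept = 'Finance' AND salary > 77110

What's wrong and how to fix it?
Bug: AND binds tighter than OR, so this parses as dept = 'Support' OR (dept = 'Finance' AND salary > 77110)

Fix: Add parentheses around the OR so the AND applies to both alternatives

Corrected query:
SELECT id, dept, salary FROM employees WHERE (dept = 'Support' OR dept = 'Finance') AND salary > 77110

Result:
id | dept    | salary
---+---------+-------
3  | Finance | 98734 
5  | Finance | 156483
6  | Finance | 161734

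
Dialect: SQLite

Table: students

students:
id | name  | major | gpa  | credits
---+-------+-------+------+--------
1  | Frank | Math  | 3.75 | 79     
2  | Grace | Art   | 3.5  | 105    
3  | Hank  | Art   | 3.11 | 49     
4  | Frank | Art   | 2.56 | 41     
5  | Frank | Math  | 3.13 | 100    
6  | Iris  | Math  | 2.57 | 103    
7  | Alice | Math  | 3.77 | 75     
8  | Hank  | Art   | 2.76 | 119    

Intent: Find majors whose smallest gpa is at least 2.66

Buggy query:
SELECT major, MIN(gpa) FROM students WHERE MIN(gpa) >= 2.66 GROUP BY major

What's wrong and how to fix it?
Bug: MIN() in WHERE is a misuse of aggregate

Fix: Use HAVING for the per-group MIN condition

Corrected query:
SELECT major, MIN(gpa) FROM students GROUP BY major HAVING MIN(gpa) >= 2.66

Result:
(no rows)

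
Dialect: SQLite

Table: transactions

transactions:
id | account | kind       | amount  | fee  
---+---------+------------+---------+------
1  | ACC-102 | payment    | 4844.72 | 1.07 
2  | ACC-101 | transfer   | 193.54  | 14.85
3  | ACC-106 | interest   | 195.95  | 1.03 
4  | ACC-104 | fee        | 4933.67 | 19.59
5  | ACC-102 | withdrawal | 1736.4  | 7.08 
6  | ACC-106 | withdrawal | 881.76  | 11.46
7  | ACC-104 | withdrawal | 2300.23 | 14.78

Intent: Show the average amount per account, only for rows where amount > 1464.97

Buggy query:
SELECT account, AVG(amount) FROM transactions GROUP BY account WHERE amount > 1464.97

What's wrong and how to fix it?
Bug: Row-level WHERE must come before GROUP BY in the clause order

Fix: Place WHERE between FROM and GROUP BY

Corrected query:
SELECT account, AVG(amount) FROM transactions WHERE amount > 1464.97 GROUP BY account

Result:
account | AVG(amount)
--------+------------
ACC-102 | 3290.56    
ACC-104 | 3616.95    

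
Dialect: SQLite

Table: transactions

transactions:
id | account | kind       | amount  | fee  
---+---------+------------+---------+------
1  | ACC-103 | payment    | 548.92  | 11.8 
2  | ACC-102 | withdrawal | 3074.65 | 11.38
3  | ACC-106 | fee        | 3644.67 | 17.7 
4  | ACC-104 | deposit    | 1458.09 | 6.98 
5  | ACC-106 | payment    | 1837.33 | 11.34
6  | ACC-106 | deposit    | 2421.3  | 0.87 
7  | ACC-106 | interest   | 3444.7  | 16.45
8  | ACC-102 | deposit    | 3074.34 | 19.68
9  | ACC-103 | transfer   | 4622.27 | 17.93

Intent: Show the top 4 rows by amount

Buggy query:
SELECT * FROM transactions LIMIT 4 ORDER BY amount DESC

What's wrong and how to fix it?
Bug: LIMIT must come after ORDER BY

Fix: Sort with ORDER BY, then apply LIMIT

Corrected query:
SELECT * FROM transactions ORDER BY amount DESC LIMIT 4

Result:
id | account | kind       | amount  | fee  
---+---------+------------+---------+------
9  | ACC-103 | transfer   | 4622.27 | 17.93
3  | ACC-106 | fee        | 3644.67 | 17.7 
7  | ACC-106 | interest   | 3444.7  | 16.45
2  | ACC-102 | withdrawal | 3074.65 | 11.38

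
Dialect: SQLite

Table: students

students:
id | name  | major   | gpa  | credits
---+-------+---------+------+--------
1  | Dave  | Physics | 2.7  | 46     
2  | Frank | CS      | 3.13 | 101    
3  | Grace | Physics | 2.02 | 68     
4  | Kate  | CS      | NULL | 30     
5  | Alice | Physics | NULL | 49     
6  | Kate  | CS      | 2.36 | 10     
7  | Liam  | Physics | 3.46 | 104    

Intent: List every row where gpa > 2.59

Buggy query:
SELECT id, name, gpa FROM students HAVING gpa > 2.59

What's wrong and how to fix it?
Bug: This is a non-aggregate query (no GROUP BY, no aggregates), so in SQLite the HAVING clause is invalid here; a row-level condition belongs in WHERE

Fix: Replace HAVING with WHERE since the condition applies to individual rows

Corrected query:
SELECT id, name, gpa FROM students WHERE gpa > 2.59

Result:
id | name  | gpa 
---+-------+-----
1  | Dave  | 2.7 
2  | Frank | 3.13
7  | Liam  | 3.46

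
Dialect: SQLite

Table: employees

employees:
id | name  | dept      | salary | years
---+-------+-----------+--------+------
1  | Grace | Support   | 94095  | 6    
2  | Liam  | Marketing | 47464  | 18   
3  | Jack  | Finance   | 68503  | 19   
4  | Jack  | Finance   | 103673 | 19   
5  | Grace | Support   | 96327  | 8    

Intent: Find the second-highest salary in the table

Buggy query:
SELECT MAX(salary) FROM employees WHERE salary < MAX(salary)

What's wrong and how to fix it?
Bug: MAX(salary) on the right of the comparison is an aggregate-in-WHERE error

Fix: Compute the overall MAX in a subquery, then take MAX of rows below it

Corrected query:
SELECT MAX(salary) FROM employees WHERE salary < (SELECT MAX(salary) FROM employees)

Result:
MAX(salary)
-----------
96327      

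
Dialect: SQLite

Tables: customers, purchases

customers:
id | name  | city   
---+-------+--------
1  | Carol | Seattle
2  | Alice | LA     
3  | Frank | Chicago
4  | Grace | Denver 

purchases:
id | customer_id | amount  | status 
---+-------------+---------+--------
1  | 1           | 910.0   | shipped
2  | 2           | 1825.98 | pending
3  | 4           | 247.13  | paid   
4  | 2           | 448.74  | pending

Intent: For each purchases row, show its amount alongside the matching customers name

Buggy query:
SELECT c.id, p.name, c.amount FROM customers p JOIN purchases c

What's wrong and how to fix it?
Bug: JOIN with no ON clause produces a cartesian product; every purchases row pairs with every customers row

Fix: Specify the join condition linking the foreign key to the parent id

Corrected query:
SELECT c.id, p.name, c.amount FROM customers p JOIN purchases c ON c.customer_id = p.id

Result:
id | name  | amount 
---+-------+--------
1  | Carol | 910    
2  | Alice | 1825.98
3  | Grace | 247.13 
4  | Alice | 448.74 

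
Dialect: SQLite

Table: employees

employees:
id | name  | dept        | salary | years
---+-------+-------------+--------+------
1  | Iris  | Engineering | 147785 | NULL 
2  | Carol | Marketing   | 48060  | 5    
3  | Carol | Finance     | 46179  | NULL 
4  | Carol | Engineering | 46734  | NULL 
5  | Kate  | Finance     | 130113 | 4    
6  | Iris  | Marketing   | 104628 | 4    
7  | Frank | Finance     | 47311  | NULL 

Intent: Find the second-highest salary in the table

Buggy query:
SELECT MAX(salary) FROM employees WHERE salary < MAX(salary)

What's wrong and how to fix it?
Bug: MAX(salary) on the right of the comparison is an aggregate-in-WHERE error

Fix: Put the inner MAX in a scalar subquery

Corrected query:
SELECT MAX(salary) FROM employees WHERE salary < (SELECT MAX(salary) FROM employees)

Result:
MAX(salary)
-----------
130113     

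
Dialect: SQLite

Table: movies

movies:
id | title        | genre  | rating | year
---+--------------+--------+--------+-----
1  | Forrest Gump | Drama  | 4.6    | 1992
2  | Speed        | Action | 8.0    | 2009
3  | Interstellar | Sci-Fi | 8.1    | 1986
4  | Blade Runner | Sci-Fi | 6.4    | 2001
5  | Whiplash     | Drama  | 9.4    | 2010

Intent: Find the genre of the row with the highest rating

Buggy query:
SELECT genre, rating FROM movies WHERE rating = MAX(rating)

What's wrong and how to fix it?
Bug: WHERE is evaluated per row; an aggregate over the whole table isn't defined there

Fix: Wrap MAX in a scalar subquery so WHERE compares against a single value

Corrected query:
SELECT genre, rating FROM movies WHERE rating = (SELECT MAX(rating) FROM movies)

Result:
genre | rating
------+-------
Drama | 9.4   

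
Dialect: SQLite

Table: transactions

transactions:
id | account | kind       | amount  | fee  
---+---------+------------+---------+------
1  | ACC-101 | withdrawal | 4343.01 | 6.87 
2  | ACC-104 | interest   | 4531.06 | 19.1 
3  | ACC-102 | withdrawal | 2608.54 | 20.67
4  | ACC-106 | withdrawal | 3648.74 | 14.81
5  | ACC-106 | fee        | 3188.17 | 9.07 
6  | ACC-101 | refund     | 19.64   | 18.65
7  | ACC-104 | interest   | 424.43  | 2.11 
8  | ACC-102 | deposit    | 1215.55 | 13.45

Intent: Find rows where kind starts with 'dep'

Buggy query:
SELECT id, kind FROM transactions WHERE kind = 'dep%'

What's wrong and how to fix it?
Bug: '=' compares the literal string including the % character; pattern matching needs LIKE

Fix: Use LIKE for wildcard pattern matching

Corrected query:
SELECT id, kind FROM transactions WHERE kind LIKE 'dep%'

Result:
id | kind   
---+--------
8  | deposit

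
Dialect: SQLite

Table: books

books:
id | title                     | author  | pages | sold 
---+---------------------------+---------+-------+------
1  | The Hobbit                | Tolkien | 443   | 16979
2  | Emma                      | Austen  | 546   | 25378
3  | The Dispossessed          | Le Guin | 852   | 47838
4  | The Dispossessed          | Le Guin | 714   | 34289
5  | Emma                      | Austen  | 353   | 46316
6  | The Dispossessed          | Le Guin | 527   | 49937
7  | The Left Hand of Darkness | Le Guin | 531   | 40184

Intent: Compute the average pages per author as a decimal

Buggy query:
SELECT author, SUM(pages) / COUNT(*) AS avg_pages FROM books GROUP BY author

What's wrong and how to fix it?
Bug: SUM(pages) and COUNT(*) are both integers; the division truncates the fractional part

Fix: Multiply by 1.0 (or CAST to REAL) to force floating-point division

Corrected query:
SELECT author, SUM(pages) * 1.0 / COUNT(*) AS avg_pages FROM books GROUP BY author

Result:
author  | avg_pages
--------+----------
Austen  | 449.5    
Le Guin | 656      
Tolkien | 443      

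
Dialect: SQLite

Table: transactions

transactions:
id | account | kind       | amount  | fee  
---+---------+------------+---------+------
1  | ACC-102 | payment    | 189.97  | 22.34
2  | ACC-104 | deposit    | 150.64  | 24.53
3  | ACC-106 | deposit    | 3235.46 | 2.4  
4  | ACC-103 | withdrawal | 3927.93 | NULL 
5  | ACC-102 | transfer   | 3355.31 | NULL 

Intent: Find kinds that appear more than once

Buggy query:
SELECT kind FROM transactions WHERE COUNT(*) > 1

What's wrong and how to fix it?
Bug: WHERE can't reference COUNT(*); aggregates are computed after WHERE

Fix: Group first, then use HAVING for the count condition

Corrected query:
SELECT kind FROM transactions GROUP BY kind HAVING COUNT(*) > 1

Result:
kind   
-------
deposit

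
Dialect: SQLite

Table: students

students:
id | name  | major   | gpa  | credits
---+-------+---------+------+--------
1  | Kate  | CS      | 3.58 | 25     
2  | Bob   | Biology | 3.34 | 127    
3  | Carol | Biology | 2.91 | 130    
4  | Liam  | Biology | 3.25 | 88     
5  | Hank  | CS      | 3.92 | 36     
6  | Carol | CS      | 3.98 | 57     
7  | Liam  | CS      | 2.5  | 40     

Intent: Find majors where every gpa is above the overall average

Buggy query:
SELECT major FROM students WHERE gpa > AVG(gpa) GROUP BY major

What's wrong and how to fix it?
Bug: WHERE evaluates per row before aggregation, so AVG() is unavailable

Fix: Compute the overall average in a scalar subquery and compare each group's MIN against it in HAVING

Corrected query:
SELECT major FROM students GROUP BY major HAVING MIN(gpa) > (SELECT AVG(gpa) FROM students)

Result:
(no rows)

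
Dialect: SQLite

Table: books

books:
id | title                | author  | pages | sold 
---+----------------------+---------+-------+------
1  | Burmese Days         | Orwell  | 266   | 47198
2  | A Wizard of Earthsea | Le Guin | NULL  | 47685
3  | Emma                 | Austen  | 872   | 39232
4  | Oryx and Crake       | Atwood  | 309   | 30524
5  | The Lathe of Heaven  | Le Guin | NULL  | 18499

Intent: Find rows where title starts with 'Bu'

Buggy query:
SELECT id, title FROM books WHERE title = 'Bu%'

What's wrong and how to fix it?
Bug: Wildcards only work with LIKE; '=' treats '%' as a literal character

Fix: Replace '=' with LIKE so 'Bu%' is treated as a pattern

Corrected query:
SELECT id, title FROM books WHERE title LIKE 'Bu%'

Result:
id | title       
---+-------------
1  | Burmese Days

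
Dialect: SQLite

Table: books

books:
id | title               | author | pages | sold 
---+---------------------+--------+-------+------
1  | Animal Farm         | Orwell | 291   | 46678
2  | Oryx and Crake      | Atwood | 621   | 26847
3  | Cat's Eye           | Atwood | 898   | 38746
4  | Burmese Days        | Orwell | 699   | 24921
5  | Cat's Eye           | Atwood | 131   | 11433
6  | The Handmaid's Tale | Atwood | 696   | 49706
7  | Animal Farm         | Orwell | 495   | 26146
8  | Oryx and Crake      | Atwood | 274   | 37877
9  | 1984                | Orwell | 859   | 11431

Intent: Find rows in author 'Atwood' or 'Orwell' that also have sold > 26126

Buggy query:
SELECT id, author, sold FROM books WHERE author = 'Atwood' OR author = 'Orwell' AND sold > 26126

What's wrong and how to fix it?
Bug: AND binds tighter than OR, so this parses as author = 'Atwood' OR (author = 'Orwell' AND sold > 26126)

Fix: Add parentheses around the OR so the AND applies to both alternatives

Corrected query:
SELECT id, author, sold FROM books WHERE (author = 'Atwood' OR author = 'Orwell') AND sold > 26126

Result:
id | author | sold 
---+--------+------
1  | Orwell | 46678
2  | Atwood | 26847
3  | Atwood | 38746
6  | Atwood | 49706
7  | Orwell | 26146
8  | Atwood | 37877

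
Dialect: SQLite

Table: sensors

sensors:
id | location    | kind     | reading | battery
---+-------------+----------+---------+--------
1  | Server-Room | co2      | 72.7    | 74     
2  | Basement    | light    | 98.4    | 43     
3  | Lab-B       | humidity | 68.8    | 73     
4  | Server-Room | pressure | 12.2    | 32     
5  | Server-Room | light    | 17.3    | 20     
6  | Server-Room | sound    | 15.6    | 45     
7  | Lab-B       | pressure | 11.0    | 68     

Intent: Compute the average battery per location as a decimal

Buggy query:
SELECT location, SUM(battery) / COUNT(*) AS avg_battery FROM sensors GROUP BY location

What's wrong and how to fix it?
Bug: Both operands are integers, so '/' performs integer division and truncates

Fix: Cast one side to REAL so the division keeps the fractional part

Corrected query:
SELECT location, SUM(battery) * 1.0 / COUNT(*) AS avg_battery FROM sensors GROUP BY location

Result:
location    | avg_battery
------------+------------
Basement    | 43         
Lab-B       | 70.5       
Server-Room | 42.75      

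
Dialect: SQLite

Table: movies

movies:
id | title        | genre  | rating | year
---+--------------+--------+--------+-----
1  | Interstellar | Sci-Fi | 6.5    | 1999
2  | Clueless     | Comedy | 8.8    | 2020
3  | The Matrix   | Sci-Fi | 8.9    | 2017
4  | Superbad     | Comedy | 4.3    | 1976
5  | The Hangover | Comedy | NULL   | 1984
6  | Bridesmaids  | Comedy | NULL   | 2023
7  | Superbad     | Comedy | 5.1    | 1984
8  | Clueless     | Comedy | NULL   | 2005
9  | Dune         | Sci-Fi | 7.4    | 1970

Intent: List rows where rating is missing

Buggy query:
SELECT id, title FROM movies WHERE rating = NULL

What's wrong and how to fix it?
Bug: Comparing to NULL with '=' never matches; NULL = NULL is unknown, not true

Fix: Use IS NULL to test for NULL

Corrected query:
SELECT id, title FROM movies WHERE rating IS NULL

Result:
id | title       
---+-------------
5  | The Hangover
6  | Bridesmaids 
8  | Clueless    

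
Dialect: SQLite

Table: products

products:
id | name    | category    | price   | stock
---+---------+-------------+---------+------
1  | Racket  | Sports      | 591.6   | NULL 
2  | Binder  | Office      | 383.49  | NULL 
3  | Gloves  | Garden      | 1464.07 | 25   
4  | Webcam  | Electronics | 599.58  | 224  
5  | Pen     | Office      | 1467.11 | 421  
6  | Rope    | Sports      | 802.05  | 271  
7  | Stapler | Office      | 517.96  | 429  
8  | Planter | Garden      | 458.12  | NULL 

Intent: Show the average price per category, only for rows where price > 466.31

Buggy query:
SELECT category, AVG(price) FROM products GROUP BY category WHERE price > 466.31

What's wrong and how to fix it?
Bug: WHERE cannot follow GROUP BY

Fix: Place WHERE between FROM and GROUP BY

Corrected query:
SELECT category, AVG(price) FROM products WHERE price > 466.31 GROUP BY category

Result:
category    | AVG(price)
------------+-----------
Electronics | 599.58    
Garden      | 1464.07   
Office      | 992.535   
Sports      | 696.825   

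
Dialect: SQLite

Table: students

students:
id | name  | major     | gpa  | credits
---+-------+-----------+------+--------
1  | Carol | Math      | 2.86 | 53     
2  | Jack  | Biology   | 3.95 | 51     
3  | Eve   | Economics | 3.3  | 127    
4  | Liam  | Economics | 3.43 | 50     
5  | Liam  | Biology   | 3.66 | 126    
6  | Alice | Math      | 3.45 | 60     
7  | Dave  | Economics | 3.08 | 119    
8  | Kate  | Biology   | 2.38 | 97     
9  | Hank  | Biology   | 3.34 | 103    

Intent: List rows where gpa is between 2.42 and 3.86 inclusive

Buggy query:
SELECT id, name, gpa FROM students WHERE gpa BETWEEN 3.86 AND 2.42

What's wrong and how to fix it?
Bug: The bounds are reversed; BETWEEN a AND b requires a <= b to match anything

Fix: Swap the bounds so the smaller value comes first

Corrected query:
SELECT id, name, gpa FROM students WHERE gpa BETWEEN 2.42 AND 3.86

Result:
id | name  | gpa 
---+-------+-----
1  | Carol | 2.86
3  | Eve   | 3.3 
4  | Liam  | 3.43
5  | Liam  | 3.66
6  | Alice | 3.45
7  | Dave  | 3.08
9  | Hank  | 3.34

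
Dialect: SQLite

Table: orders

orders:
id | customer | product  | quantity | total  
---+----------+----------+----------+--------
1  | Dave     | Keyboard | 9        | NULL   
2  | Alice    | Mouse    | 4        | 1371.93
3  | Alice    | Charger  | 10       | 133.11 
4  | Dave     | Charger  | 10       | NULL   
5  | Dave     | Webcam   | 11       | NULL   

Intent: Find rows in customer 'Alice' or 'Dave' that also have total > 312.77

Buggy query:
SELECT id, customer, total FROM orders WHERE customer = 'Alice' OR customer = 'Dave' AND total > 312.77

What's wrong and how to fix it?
Bug: Without parentheses, AND is evaluated before OR, so the total filter only applies to the 'Dave' branch

Fix: Add parentheses around the OR so the AND applies to both alternatives

Corrected query:
SELECT id, customer, total FROM orders WHERE (customer = 'Alice' OR customer = 'Dave') AND total > 312.77

Result:
id | customer | total  
---+----------+--------
2  | Alice    | 1371.93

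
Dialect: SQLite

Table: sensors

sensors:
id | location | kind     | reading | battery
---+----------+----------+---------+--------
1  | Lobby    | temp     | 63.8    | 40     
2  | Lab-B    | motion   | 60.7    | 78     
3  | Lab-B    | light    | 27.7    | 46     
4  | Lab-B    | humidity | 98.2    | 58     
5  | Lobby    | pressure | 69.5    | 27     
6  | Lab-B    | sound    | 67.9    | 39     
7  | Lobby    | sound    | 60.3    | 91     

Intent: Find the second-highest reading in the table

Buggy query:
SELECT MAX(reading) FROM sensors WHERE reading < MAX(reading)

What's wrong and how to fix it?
Bug: The inner MAX is an aggregate inside WHERE, which is not allowed

Fix: Put the inner MAX in a scalar subquery

Corrected query:
SELECT MAX(reading) FROM sensors WHERE reading < (SELECT MAX(reading) FROM sensors)

Result:
MAX(reading)
------------
69.5        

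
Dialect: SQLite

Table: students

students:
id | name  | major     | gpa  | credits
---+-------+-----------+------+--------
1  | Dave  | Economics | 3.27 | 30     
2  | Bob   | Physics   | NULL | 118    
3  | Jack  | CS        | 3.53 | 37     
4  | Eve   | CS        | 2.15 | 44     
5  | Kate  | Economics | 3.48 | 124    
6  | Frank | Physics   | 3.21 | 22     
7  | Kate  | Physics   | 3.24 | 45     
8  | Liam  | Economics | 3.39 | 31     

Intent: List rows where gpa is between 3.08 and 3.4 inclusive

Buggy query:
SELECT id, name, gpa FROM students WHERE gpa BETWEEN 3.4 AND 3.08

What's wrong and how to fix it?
Bug: The bounds are reversed; BETWEEN a AND b requires a <= b to match anything

Fix: Write BETWEEN 3.08 AND 3.4

Corrected query:
SELECT id, name, gpa FROM students WHERE gpa BETWEEN 3.08 AND 3.4

Result:
id | name  | gpa 
---+-------+-----
1  | Dave  | 3.27
6  | Frank | 3.21
7  | Kate  | 3.24
8  | Liam  | 3.39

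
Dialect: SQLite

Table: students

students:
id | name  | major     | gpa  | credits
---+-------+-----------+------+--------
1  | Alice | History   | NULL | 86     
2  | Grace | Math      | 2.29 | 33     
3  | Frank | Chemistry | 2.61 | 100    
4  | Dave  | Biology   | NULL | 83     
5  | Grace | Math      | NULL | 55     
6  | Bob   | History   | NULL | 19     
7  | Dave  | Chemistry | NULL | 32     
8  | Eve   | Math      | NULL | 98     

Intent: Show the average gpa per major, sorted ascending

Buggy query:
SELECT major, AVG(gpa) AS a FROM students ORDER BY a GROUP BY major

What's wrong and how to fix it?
Bug: ORDER BY appears before GROUP BY; SQL clause order requires GROUP BY first

Fix: Reorder: SELECT … FROM … GROUP BY … ORDER BY …

Corrected query:
SELECT major, AVG(gpa) AS a FROM students GROUP BY major ORDER BY a

Result:
major     | a   
----------+-----
Biology   | NULL
History   | NULL
Math      | 2.29
Chemistry | 2.61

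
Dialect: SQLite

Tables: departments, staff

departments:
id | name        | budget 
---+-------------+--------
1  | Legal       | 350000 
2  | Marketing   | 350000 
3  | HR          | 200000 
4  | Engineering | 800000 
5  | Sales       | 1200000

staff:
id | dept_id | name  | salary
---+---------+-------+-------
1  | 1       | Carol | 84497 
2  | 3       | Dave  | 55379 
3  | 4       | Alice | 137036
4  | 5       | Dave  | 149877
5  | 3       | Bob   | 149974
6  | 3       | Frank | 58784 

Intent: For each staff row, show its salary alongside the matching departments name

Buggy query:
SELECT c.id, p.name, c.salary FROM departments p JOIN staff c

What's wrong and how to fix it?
Bug: Missing join condition: each staff row is matched to all departments rows instead of just its own

Fix: Specify the join condition linking the foreign key to the parent id

Corrected query:
SELECT c.id, p.name, c.salary FROM departments p JOIN staff c ON c.dept_id = p.id

Result:
id | name        | salary
---+-------------+-------
1  | Legal       | 84497 
2  | HR          | 55379 
3  | Engineering | 137036
4  | Sales       | 149877
5  | HR          | 149974
6  | HR          | 58784 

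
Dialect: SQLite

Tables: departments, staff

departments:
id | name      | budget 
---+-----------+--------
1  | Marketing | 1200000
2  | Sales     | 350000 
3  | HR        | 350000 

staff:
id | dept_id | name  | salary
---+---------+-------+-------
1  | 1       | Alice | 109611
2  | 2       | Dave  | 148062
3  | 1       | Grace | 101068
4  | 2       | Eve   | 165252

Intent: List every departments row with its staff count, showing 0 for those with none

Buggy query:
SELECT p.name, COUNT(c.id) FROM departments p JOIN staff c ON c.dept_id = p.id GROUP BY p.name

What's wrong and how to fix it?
Bug: INNER JOIN drops departments rows that have no matching staff rows

Fix: Switch to LEFT JOIN to retain unmatched parent rows

Corrected query:
SELECT p.name, COUNT(c.id) FROM departments p LEFT JOIN staff c ON c.dept_id = p.id GROUP BY p.name

Result:
name      | COUNT(c.id)
----------+------------
HR        | 0          
Marketing | 2          
Sales     | 2          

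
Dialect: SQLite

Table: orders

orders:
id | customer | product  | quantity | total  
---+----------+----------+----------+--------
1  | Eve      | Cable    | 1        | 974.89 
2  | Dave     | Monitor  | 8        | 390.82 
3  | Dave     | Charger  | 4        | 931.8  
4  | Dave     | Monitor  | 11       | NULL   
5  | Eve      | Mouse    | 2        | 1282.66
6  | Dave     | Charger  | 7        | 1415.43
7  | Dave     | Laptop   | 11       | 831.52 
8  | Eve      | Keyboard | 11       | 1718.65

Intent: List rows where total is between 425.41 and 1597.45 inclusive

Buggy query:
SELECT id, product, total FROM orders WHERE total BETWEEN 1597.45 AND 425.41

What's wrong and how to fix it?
Bug: The bounds are reversed; BETWEEN a AND b requires a <= b to match anything

Fix: Write BETWEEN 425.41 AND 1597.45

Corrected query:
SELECT id, product, total FROM orders WHERE total BETWEEN 425.41 AND 1597.45

Result:
id | product | total  
---+---------+--------
1  | Cable   | 974.89 
3  | Charger | 931.8  
5  | Mouse   | 1282.66
6  | Charger | 1415.43
7  | Laptop  | 831.52 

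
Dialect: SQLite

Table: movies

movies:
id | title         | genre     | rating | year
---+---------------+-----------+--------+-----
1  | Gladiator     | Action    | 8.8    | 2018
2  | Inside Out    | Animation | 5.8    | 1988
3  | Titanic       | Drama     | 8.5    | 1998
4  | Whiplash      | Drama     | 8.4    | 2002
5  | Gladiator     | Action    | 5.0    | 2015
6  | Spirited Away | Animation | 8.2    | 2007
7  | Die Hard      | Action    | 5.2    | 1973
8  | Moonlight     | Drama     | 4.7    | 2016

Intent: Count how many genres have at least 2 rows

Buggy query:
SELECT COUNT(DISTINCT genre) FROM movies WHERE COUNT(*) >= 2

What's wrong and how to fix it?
Bug: COUNT(*) cannot appear in WHERE; the per-group count doesn't exist yet

Fix: Use a subquery that GROUPs and filters with HAVING, then count its rows

Corrected query:
SELECT COUNT(*) FROM (SELECT genre FROM movies GROUP BY genre HAVING COUNT(*) >= 2)

Result:
COUNT(*)
--------
3       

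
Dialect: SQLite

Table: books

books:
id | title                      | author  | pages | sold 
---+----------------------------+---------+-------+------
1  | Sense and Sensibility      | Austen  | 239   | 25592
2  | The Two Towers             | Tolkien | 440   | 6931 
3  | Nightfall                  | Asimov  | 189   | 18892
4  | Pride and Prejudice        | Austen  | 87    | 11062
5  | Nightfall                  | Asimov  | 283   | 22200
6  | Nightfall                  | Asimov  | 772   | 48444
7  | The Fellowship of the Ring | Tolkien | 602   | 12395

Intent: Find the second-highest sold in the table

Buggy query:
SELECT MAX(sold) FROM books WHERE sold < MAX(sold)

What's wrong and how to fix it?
Bug: MAX(sold) on the right of the comparison is an aggregate-in-WHERE error

Fix: Put the inner MAX in a scalar subquery

Corrected query:
SELECT MAX(sold) FROM books WHERE sold < (SELECT MAX(sold) FROM books)

Result:
MAX(sold)
---------
25592    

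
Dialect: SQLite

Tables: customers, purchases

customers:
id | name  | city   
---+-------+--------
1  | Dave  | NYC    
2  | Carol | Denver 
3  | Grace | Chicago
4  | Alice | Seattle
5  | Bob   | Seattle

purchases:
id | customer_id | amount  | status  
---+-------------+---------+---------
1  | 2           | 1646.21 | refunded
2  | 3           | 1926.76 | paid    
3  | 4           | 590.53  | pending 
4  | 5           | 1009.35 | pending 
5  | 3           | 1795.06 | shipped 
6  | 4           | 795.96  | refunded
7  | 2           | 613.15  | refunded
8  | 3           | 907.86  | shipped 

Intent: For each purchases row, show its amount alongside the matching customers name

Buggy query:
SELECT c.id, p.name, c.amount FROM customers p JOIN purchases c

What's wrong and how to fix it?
Bug: JOIN with no ON clause produces a cartesian product; every purchases row pairs with every customers row

Fix: Specify the join condition linking the foreign key to the parent id

Corrected query:
SELECT c.id, p.name, c.amount FROM customers p JOIN purchases c ON c.customer_id = p.id

Result:
id | name  | amount 
---+-------+--------
1  | Carol | 1646.21
2  | Grace | 1926.76
3  | Alice | 590.53 
4  | Bob   | 1009.35
5  | Grace | 1795.06
6  | Alice | 795.96 
7  | Carol | 613.15 
8  | Grace | 907.86 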